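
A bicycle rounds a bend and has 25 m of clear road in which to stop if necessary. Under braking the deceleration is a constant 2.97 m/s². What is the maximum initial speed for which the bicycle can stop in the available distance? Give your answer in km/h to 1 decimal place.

Maximum speed ≈ 43.9 km/h

v²/(2a) = d ⇒ v = √(2 × 2.970 × 25) = √148.50 = 12.1861 m/s.
12.1861 m/s × 3.6 = 43.870 km/h.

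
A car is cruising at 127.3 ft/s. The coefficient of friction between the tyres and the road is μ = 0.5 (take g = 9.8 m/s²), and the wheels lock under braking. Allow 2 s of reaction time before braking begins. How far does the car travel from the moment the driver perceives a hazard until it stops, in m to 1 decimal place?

Total stopping distance ≈ 231.2 m

127.3 ft/s × 0.3048 = 38.8010 m/s.
a = μg = 0.5 × 9.8 = 4.900 m/s².
Reaction distance = v·t_r = 38.8010 × 2 = 77.602 m.
Braking distance = v²/(2a) = 38.8010² / (2 × 4.900) = 1505.518 / 9.800 = 153.624 m.
Total = 77.602 + 153.624 = 231.226 m.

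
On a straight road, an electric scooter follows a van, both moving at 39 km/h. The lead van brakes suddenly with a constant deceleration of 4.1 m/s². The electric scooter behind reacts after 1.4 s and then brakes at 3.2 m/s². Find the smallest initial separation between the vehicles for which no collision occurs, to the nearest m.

Minimum gap ≈ 19 m

39 km/h ÷ 3.6 = 10.8333 m/s.
Leader travels v²/(2a_L) = 117.360 / 8.200 = 14.312 m before stopping.
Follower covers v·t_r = 10.8333 × 1.4 = 15.167 m while reacting, then v²/(2a_F) = 117.360 / 6.400 = 18.337 m while braking, for a total of 15.167 + 18.337 = 33.504 m.
Since a_F ≤ a_L and the follower starts braking later, the follower is never slower than the leader, so the closest approach is when both have stopped.
Minimum gap = 33.504 − 14.312 = 19.192 m.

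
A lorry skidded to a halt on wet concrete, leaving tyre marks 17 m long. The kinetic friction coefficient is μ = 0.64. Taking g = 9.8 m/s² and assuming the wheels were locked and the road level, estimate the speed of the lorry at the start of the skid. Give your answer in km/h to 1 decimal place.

Deceleration a = μg = 0.64 × 9.8 = 6.272 m/s².
v = √(2a·d) = √(2 × 6.272 × 17) = √213.248 = 14.6030 m/s.
= 14.6030 × 3.6 = 52.571 km/h.

Initial speed ≈ 52.6 km/h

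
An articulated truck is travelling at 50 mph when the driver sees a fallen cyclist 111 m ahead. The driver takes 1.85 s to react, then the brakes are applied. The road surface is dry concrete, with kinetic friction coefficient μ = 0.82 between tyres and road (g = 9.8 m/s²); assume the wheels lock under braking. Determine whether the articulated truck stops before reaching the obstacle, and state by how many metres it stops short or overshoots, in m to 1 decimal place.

Yes — it stops 38.6 m short of the obstacle

50 mph × 0.44704 = 22.3520 m/s.
a = μg = 0.82 × 9.8 = 8.036 m/s².
Reaction distance = 22.3520 × 1.85 = 41.351 m.
Braking distance = v²/(2a) = 499.612 / 16.072 = 31.086 m.
Total stopping distance = 41.351 + 31.086 = 72.437 m, vs 111 m available — it stops with 111 − 72.437 = 38.563 m to spare.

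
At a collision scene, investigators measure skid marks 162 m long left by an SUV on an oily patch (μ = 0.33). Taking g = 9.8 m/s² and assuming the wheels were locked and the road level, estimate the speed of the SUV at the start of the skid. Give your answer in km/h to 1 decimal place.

Deceleration a = μg = 0.33 × 9.8 = 3.234 m/s².
v = √(2a·d) = √(2 × 3.234 × 162) = √1047.816 = 32.3700 m/s.
= 32.3700 × 3.6 = 116.532 km/h.

Initial speed ≈ 116.5 km/h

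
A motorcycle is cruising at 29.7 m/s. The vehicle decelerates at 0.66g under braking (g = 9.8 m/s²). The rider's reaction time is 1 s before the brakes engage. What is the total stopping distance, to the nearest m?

a = 0.66 × 9.8 = 6.468 m/s².
Reaction distance = v·t_r = 29.7000 × 1 = 29.700 m.
Braking distance = v²/(2a) = 29.7000² / (2 × 6.468) = 882.090 / 12.936 = 68.189 m.
Total = 29.700 + 68.189 = 97.889 m.

Total stopping distance ≈ 98 m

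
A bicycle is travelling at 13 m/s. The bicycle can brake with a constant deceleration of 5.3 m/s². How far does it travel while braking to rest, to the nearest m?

Braking distance ≈ 16 m

Braking distance = v²/(2a) = 13.0000² / (2 × 5.300) = 169.000 / 10.600 = 15.943 m.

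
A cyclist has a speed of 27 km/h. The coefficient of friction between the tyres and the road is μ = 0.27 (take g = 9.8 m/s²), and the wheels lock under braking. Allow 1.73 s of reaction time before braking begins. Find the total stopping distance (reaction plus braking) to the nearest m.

Total stopping distance ≈ 24 m

27 km/h ÷ 3.6 = 7.5000 m/s.
a = μg = 0.27 × 9.8 = 2.646 m/s².
Reaction distance = v·t_r = 7.5000 × 1.73 = 12.975 m.
Braking distance = v²/(2a) = 7.5000² / (2 × 2.646) = 56.250 / 5.292 = 10.629 m.
Total = 12.975 + 10.629 = 23.604 m.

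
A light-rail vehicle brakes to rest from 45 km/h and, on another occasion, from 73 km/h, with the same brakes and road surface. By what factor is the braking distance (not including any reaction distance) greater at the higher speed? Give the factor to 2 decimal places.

Factor ≈ 2.63

Braking distance d = v²/(2a), so with a fixed, d ∝ v².
Factor = (73/45)² = 1.6222² = 2.6315.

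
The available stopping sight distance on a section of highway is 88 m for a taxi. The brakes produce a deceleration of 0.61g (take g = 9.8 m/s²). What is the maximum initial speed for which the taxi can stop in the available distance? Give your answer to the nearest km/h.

Maximum speed ≈ 117 km/h

a = 0.61 × 9.8 = 5.978 m/s².
v²/(2a) = d ⇒ v = √(2 × 5.978 × 88) = √1052.13 = 32.4366 m/s.
32.4366 m/s × 3.6 = 116.772 km/h.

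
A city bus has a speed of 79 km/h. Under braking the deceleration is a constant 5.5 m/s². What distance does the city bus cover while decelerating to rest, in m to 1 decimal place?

Braking distance ≈ 43.8 m

79 km/h ÷ 3.6 = 21.9444 m/s.
Braking distance = v²/(2a) = 21.9444² / (2 × 5.500) = 481.557 / 11.000 = 43.778 m.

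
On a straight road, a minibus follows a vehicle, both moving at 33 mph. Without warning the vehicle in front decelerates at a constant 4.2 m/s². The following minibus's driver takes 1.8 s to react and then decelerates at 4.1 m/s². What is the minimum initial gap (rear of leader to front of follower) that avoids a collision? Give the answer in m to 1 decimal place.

Minimum gap ≈ 27.2 m

33 mph × 0.44704 = 14.7523 m/s.
Leader travels v²/(2a_L) = 217.630 / 8.400 = 25.908 m before stopping.
Follower covers v·t_r = 14.7523 × 1.8 = 26.554 m while reacting, then v²/(2a_F) = 217.630 / 8.200 = 26.540 m while braking, for a total of 26.554 + 26.540 = 53.094 m.
Since a_F ≤ a_L and the follower starts braking later, the follower is never slower than the leader, so the closest approach is when both have stopped.
Minimum gap = 53.094 − 25.908 = 27.186 m.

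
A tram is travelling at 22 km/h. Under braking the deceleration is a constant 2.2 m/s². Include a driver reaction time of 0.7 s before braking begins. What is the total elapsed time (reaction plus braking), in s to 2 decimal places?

Total time ≈ 3.48 s

22 km/h ÷ 3.6 = 6.1111 m/s.
Braking time = v/a = 6.1111 / 2.200 = 2.778 s.
Total = 0.7 + 2.778 = 3.478 s.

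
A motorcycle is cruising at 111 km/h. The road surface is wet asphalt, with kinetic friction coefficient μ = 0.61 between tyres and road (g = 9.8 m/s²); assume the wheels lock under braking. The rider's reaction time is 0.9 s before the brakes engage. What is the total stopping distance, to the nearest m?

Total stopping distance ≈ 107 m

111 km/h ÷ 3.6 = 30.8333 m/s.
a = μg = 0.61 × 9.8 = 5.978 m/s².
Reaction distance = v·t_r = 30.8333 × 0.9 = 27.750 m.
Braking distance = v²/(2a) = 30.8333² / (2 × 5.978) = 950.692 / 11.956 = 79.516 m.
Total = 27.750 + 79.516 = 107.266 m.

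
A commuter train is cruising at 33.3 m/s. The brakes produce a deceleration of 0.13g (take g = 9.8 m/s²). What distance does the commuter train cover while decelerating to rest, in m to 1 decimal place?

Braking distance ≈ 435.2 m

a = 0.13 × 9.8 = 1.274 m/s².
Braking distance = v²/(2a) = 33.3000² / (2 × 1.274) = 1108.890 / 2.548 = 435.200 m.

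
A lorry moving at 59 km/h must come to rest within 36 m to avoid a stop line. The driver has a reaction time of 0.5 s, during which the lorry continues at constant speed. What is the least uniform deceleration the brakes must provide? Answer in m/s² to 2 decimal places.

59 km/h ÷ 3.6 = 16.3889 m/s.
Distance covered during reaction = 16.3889 × 0.5 = 8.194 m.
Distance available for braking: 36 − 8.194 = 27.806 m.
v² = 2a·d ⇒ a = v²/(2d) = 16.3889² / (2 × 27.806) = 268.596 / 55.612 = 4.8298 m/s².

Required deceleration ≈ 4.83 m/s²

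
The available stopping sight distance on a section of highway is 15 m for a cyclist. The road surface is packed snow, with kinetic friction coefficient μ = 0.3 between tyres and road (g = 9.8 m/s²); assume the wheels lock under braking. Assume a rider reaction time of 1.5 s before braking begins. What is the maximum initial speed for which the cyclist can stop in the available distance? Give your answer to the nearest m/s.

Maximum speed ≈ 6 m/s

a = μg = 0.3 × 9.8 = 2.940 m/s².
Stopping distance: v·t_r + v²/(2a) = 15 with t_r = 1.5 s and a = 2.940 m/s².
So v² + 8.820 v − 88.20 = 0.
Positive root: v = −a·t_r + √((a·t_r)² + 2a·d) = −4.410 + √(19.448 + 88.20) = 5.9654 m/s.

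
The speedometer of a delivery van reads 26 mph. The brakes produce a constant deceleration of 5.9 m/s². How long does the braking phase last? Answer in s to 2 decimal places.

26 mph × 0.44704 = 11.6230 m/s.
Braking time = v/a = 11.6230 / 5.900 = 1.970 s.

Braking time ≈ 1.97 s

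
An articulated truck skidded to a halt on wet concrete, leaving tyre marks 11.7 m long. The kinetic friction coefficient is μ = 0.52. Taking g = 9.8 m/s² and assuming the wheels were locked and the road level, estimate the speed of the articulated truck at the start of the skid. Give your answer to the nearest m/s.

Deceleration a = μg = 0.52 × 9.8 = 5.096 m/s².
v = √(2a·d) = √(2 × 5.096 × 11.7) = √119.246 = 10.9200 m/s.

Initial speed ≈ 11 m/s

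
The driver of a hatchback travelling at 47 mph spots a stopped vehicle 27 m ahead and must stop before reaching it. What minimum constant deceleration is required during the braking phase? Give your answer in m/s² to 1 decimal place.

47 mph × 0.44704 = 21.0109 m/s.
v² = 2a·d ⇒ a = v²/(2d) = 21.0109² / (2 × 27.000) = 441.458 / 54.000 = 8.1751 m/s².

Required deceleration ≈ 8.2 m/s²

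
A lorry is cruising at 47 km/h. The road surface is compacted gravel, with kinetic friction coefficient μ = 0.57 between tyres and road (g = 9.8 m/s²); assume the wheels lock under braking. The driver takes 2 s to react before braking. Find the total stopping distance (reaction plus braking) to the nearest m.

Total stopping distance ≈ 41 m

47 km/h ÷ 3.6 = 13.0556 m/s.
a = μg = 0.57 × 9.8 = 5.586 m/s².
Reaction distance = v·t_r = 13.0556 × 2 = 26.111 m.
Braking distance = v²/(2a) = 13.0556² / (2 × 5.586) = 170.449 / 11.172 = 15.257 m.
Total = 26.111 + 15.257 = 41.368 m.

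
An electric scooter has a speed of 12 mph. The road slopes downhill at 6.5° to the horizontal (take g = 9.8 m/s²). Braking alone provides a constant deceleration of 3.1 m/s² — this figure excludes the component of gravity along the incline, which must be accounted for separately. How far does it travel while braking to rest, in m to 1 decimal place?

Braking distance ≈ 7.2 m

12 mph × 0.44704 = 5.3645 m/s.
Gravity along the downhill slope reduces the braking deceleration: a_eff = 3.100 − 9.8·sin 6.5° = 3.100 − 1.109 = 1.991 m/s².
Braking distance = v²/(2a) = 5.3645² / (2 × 1.991) = 28.778 / 3.982 = 7.227 m.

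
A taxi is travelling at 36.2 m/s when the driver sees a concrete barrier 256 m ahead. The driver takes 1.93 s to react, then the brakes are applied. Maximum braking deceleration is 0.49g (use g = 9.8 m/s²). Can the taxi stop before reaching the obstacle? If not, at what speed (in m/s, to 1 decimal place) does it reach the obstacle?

Yes — it stops about 49.7 m short of the obstacle, so it never reaches it

a = 0.49 × 9.8 = 4.802 m/s².
Reaction distance = 36.2000 × 1.93 = 69.866 m.
Braking distance = v²/(2a) = 1310.440 / 9.604 = 136.447 m.
Total stopping distance = 69.866 + 136.447 = 206.313 m, vs 256 m available — it stops with 256 − 206.313 = 49.687 m to spare.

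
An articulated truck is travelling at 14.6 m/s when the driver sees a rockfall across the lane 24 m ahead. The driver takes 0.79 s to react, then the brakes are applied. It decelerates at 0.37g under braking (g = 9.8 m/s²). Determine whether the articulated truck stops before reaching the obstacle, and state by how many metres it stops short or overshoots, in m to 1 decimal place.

a = 0.37 × 9.8 = 3.626 m/s².
Reaction distance = 14.6000 × 0.79 = 11.534 m.
Braking distance = v²/(2a) = 213.160 / 7.252 = 29.393 m.
Total stopping distance = 11.534 + 29.393 = 40.927 m, vs 24 m available — it cannot stop in time and overshoots by 40.927 − 24 = 16.927 m.

No — it overshoots by 16.9 m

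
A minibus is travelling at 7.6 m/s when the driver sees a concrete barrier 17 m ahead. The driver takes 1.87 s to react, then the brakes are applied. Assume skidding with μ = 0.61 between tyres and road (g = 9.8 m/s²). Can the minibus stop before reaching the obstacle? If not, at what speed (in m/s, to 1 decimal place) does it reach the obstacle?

a = μg = 0.61 × 9.8 = 5.978 m/s².
Reaction distance = 7.6000 × 1.87 = 14.212 m.
Braking distance needed to stop: v²/(2a) = 57.760 / 11.956 = 4.831 m, so total needed = 14.212 + 4.831 = 19.043 m > 17 m — it cannot stop.
Distance remaining when braking begins: 17 − 14.212 = 2.788 m.
v² = v₀² − 2a·d = 57.760 − 2 × 5.978 × 2.788 = 24.427 m²/s².
v = √24.427 = 4.942 m/s.

No — it strikes the obstacle at 4.9 m/s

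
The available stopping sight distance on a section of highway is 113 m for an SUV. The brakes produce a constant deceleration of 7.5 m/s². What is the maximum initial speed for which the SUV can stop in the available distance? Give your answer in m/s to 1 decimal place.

v²/(2a) = d ⇒ v = √(2 × 7.500 × 113) = √1695.00 = 41.1704 m/s.

Maximum speed ≈ 41.2 m/s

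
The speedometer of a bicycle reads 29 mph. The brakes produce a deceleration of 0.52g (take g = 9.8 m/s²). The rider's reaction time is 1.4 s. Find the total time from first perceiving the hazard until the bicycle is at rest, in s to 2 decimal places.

Total time ≈ 3.94 s

29 mph × 0.44704 = 12.9642 m/s.
a = 0.52 × 9.8 = 5.096 m/s².
Braking time = v/a = 12.9642 / 5.096 = 2.544 s.
Total = 1.4 + 2.544 = 3.944 s.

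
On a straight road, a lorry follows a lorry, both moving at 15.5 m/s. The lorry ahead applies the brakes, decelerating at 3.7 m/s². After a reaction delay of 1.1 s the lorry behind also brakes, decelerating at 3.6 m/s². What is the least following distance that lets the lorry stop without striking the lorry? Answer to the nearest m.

Minimum gap ≈ 18 m

Leader travels v²/(2a_L) = 240.250 / 7.400 = 32.466 m before stopping.
Follower covers v·t_r = 15.5000 × 1.1 = 17.050 m while reacting, then v²/(2a_F) = 240.250 / 7.200 = 33.368 m while braking, for a total of 17.050 + 33.368 = 50.418 m.
Since a_F ≤ a_L and the follower starts braking later, the follower is never slower than the leader, so the closest approach is when both have stopped.
Minimum gap = 50.418 − 32.466 = 17.952 m.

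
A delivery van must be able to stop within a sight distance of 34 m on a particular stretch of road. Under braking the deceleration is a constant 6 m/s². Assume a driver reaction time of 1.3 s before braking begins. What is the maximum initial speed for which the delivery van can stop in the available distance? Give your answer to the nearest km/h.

Maximum speed ≈ 50 km/h

Stopping distance: v·t_r + v²/(2a) = 34 with t_r = 1.3 s and a = 6.000 m/s².
So v² + 15.600 v − 408.00 = 0.
Positive root: v = −a·t_r + √((a·t_r)² + 2a·d) = −7.800 + √(60.840 + 408.00) = 13.8527 m/s.
13.8527 m/s × 3.6 = 49.870 km/h.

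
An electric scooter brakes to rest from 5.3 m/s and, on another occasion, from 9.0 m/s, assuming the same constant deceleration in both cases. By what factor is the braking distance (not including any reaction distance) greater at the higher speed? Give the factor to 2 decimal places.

Factor ≈ 2.88

Braking distance d = v²/(2a), so with a fixed, d ∝ v².
Factor = (9.0/5.3)² = 1.6981² = 2.8835.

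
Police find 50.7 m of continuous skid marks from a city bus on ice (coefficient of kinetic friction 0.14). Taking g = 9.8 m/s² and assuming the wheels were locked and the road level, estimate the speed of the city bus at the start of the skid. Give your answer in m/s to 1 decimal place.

Deceleration a = μg = 0.14 × 9.8 = 1.372 m/s².
v = √(2a·d) = √(2 × 1.372 × 50.7) = √139.121 = 11.7950 m/s.

Initial speed ≈ 11.8 m/s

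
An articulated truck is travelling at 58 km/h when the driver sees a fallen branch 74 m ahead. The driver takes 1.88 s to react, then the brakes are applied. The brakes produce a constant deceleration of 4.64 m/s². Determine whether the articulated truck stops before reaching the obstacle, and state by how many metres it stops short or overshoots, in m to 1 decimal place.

58 km/h ÷ 3.6 = 16.1111 m/s.
Reaction distance = 16.1111 × 1.88 = 30.289 m.
Braking distance = v²/(2a) = 259.568 / 9.280 = 27.971 m.
Total stopping distance = 30.289 + 27.971 = 58.260 m, vs 74 m available — it stops with 74 − 58.260 = 15.740 m to spare.

Yes — it stops 15.7 m short of the obstacle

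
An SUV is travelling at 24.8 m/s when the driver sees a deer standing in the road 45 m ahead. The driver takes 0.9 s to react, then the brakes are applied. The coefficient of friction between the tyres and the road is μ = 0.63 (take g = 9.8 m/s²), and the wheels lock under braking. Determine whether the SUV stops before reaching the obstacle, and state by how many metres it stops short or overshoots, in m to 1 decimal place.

a = μg = 0.63 × 9.8 = 6.174 m/s².
Reaction distance = 24.8000 × 0.9 = 22.320 m.
Braking distance = v²/(2a) = 615.040 / 12.348 = 49.809 m.
Total stopping distance = 22.320 + 49.809 = 72.129 m, vs 45 m available — it cannot stop in time and overshoots by 72.129 − 45 = 27.129 m.

No — it overshoots by 27.1 m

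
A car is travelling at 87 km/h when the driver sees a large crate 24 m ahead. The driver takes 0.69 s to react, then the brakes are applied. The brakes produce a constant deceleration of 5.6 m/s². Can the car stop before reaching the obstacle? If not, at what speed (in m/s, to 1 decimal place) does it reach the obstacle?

87 km/h ÷ 3.6 = 24.1667 m/s.
Reaction distance = 24.1667 × 0.69 = 16.675 m.
Braking distance needed to stop: v²/(2a) = 584.029 / 11.200 = 52.145 m, so total needed = 16.675 + 52.145 = 68.820 m > 24 m — it cannot stop.
Distance remaining when braking begins: 24 − 16.675 = 7.325 m.
v² = v₀² − 2a·d = 584.029 − 2 × 5.600 × 7.325 = 501.989 m²/s².
v = √501.989 = 22.405 m/s.

No — it strikes the obstacle at 22.4 m/s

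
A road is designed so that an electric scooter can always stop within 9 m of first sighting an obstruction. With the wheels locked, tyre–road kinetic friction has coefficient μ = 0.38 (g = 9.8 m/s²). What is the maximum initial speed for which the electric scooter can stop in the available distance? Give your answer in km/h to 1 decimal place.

Maximum speed ≈ 29.5 km/h

a = μg = 0.38 × 9.8 = 3.724 m/s².
v²/(2a) = d ⇒ v = √(2 × 3.724 × 9) = √67.03 = 8.1872 m/s.
8.1872 m/s × 3.6 = 29.474 km/h.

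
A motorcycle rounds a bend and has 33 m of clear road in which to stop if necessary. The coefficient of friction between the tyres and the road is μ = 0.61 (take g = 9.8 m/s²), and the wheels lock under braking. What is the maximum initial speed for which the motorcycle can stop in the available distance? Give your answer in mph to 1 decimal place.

Maximum speed ≈ 44.4 mph

a = μg = 0.61 × 9.8 = 5.978 m/s².
v²/(2a) = d ⇒ v = √(2 × 5.978 × 33) = √394.55 = 19.8633 m/s.
19.8633 m/s ÷ 0.44704 = 44.433 mph.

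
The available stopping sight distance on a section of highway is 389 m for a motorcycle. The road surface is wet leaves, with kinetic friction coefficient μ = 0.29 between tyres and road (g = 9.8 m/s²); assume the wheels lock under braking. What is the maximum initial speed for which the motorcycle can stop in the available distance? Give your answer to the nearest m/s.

a = μg = 0.29 × 9.8 = 2.842 m/s².
v²/(2a) = d ⇒ v = √(2 × 2.842 × 389) = √2211.08 = 47.0221 m/s.

Maximum speed ≈ 47 m/s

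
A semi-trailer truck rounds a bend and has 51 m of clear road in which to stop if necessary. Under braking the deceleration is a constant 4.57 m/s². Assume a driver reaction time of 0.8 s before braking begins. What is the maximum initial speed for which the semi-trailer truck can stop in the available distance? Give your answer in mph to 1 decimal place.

Maximum speed ≈ 40.8 mph

Stopping distance: v·t_r + v²/(2a) = 51 with t_r = 0.8 s and a = 4.570 m/s².
So v² + 7.312 v − 466.14 = 0.
Positive root: v = −a·t_r + √((a·t_r)² + 2a·d) = −3.656 + √(13.366 + 466.14) = 18.2416 m/s.
18.2416 m/s ÷ 0.44704 = 40.805 mph.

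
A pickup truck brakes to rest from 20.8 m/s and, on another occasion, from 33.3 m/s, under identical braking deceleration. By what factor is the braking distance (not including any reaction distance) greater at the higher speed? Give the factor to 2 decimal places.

Factor ≈ 2.56

Braking distance d = v²/(2a), so with a fixed, d ∝ v².
Factor = (33.3/20.8)² = 1.6010² = 2.5632.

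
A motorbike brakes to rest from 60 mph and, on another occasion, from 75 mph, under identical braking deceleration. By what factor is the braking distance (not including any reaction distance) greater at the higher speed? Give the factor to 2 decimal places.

Braking distance d = v²/(2a), so with a fixed, d ∝ v².
Factor = (75/60)² = 1.2500² = 1.5625.

Factor ≈ 1.56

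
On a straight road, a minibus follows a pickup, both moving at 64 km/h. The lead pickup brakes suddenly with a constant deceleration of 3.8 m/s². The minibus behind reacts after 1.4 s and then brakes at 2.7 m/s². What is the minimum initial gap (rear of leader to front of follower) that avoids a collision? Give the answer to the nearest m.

64 km/h ÷ 3.6 = 17.7778 m/s.
Leader travels v²/(2a_L) = 316.050 / 7.600 = 41.586 m before stopping.
Follower covers v·t_r = 17.7778 × 1.4 = 24.889 m while reacting, then v²/(2a_F) = 316.050 / 5.400 = 58.528 m while braking, for a total of 24.889 + 58.528 = 83.417 m.
Since a_F ≤ a_L and the follower starts braking later, the follower is never slower than the leader, so the closest approach is when both have stopped.
Minimum gap = 83.417 − 41.586 = 41.831 m.

Minimum gap ≈ 42 m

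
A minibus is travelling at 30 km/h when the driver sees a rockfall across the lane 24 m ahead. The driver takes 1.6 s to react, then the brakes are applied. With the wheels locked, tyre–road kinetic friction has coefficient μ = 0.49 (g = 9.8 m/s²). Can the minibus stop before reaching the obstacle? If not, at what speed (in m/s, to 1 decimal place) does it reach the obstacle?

30 km/h ÷ 3.6 = 8.3333 m/s.
a = μg = 0.49 × 9.8 = 4.802 m/s².
Reaction distance = 8.3333 × 1.6 = 13.333 m.
Braking distance = v²/(2a) = 69.444 / 9.604 = 7.231 m.
Total stopping distance = 13.333 + 7.231 = 20.564 m, vs 24 m available — it stops with 24 − 20.564 = 3.436 m to spare.

Yes — it stops about 3.4 m short of the obstacle, so it never reaches it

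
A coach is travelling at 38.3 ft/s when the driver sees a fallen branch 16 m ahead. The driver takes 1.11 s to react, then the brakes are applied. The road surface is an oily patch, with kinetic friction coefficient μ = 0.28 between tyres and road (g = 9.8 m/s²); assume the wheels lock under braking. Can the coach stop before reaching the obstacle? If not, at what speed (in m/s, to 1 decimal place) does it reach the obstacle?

No — it strikes the obstacle at 10.9 m/s

38.3 ft/s × 0.3048 = 11.6738 m/s.
a = μg = 0.28 × 9.8 = 2.744 m/s².
Reaction distance = 11.6738 × 1.11 = 12.958 m.
Braking distance needed to stop: v²/(2a) = 136.278 / 5.488 = 24.832 m, so total needed = 12.958 + 24.832 = 37.790 m > 16 m — it cannot stop.
Distance remaining when braking begins: 16 − 12.958 = 3.042 m.
v² = v₀² − 2a·d = 136.278 − 2 × 2.744 × 3.042 = 119.584 m²/s².
v = √119.584 = 10.935 m/s.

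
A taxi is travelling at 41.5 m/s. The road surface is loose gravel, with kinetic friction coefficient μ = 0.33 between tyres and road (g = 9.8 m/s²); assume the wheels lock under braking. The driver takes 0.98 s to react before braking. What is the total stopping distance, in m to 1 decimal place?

Total stopping distance ≈ 306.9 m

a = μg = 0.33 × 9.8 = 3.234 m/s².
Reaction distance = v·t_r = 41.5000 × 0.98 = 40.670 m.
Braking distance = v²/(2a) = 41.5000² / (2 × 3.234) = 1722.250 / 6.468 = 266.272 m.
Total = 40.670 + 266.272 = 306.942 m.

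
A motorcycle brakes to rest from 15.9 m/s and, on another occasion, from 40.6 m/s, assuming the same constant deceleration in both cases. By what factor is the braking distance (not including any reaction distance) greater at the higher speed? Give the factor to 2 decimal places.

Braking distance d = v²/(2a), so with a fixed, d ∝ v².
Factor = (40.6/15.9)² = 2.5535² = 6.5204.

Factor ≈ 6.52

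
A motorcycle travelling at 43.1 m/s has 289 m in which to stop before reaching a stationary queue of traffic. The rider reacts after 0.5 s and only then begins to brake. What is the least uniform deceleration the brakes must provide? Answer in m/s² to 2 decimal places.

Distance covered during reaction = 43.1000 × 0.5 = 21.550 m.
Distance available for braking: 289 − 21.550 = 267.450 m.
v² = 2a·d ⇒ a = v²/(2d) = 43.1000² / (2 × 267.450) = 1857.610 / 534.900 = 3.4728 m/s².

Required deceleration ≈ 3.47 m/s²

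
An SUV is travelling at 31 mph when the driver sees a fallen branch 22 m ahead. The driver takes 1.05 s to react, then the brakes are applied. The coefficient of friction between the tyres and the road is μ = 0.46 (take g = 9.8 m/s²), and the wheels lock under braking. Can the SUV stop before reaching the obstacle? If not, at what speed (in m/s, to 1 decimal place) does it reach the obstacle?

No — it strikes the obstacle at 11.2 m/s

31 mph × 0.44704 = 13.8582 m/s.
a = μg = 0.46 × 9.8 = 4.508 m/s².
Reaction distance = 13.8582 × 1.05 = 14.551 m.
Braking distance needed to stop: v²/(2a) = 192.050 / 9.016 = 21.301 m, so total needed = 14.551 + 21.301 = 35.852 m > 22 m — it cannot stop.
Distance remaining when braking begins: 22 − 14.551 = 7.449 m.
v² = v₀² − 2a·d = 192.050 − 2 × 4.508 × 7.449 = 124.890 m²/s².
v = √124.890 = 11.175 m/s.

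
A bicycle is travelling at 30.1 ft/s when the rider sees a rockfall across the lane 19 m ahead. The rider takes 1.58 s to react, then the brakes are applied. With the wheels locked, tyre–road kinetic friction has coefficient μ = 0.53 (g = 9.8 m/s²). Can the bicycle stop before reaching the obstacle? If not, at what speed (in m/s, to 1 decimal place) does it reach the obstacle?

30.1 ft/s × 0.3048 = 9.1745 m/s.
a = μg = 0.53 × 9.8 = 5.194 m/s².
Reaction distance = 9.1745 × 1.58 = 14.496 m.
Braking distance needed to stop: v²/(2a) = 84.171 / 10.388 = 8.103 m, so total needed = 14.496 + 8.103 = 22.599 m > 19 m — it cannot stop.
Distance remaining when braking begins: 19 − 14.496 = 4.504 m.
v² = v₀² − 2a·d = 84.171 − 2 × 5.194 × 4.504 = 37.383 m²/s².
v = √37.383 = 6.114 m/s.

No — it strikes the obstacle at 6.1 m/s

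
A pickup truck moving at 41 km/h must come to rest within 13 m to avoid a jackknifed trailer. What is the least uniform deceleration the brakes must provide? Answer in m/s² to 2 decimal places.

41 km/h ÷ 3.6 = 11.3889 m/s.
v² = 2a·d ⇒ a = v²/(2d) = 11.3889² / (2 × 13.000) = 129.707 / 26.000 = 4.9887 m/s².

Required deceleration ≈ 4.99 m/s²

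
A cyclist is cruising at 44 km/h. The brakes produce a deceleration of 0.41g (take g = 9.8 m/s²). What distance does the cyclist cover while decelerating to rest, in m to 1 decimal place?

Braking distance ≈ 18.6 m

44 km/h ÷ 3.6 = 12.2222 m/s.
a = 0.41 × 9.8 = 4.018 m/s².
Braking distance = v²/(2a) = 12.2222² / (2 × 4.018) = 149.382 / 8.036 = 18.589 m.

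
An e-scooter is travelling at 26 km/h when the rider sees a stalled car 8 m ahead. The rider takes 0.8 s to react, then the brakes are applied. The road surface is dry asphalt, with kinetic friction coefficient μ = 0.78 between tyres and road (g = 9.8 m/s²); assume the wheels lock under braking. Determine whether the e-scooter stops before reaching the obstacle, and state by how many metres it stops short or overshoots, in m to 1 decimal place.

26 km/h ÷ 3.6 = 7.2222 m/s.
a = μg = 0.78 × 9.8 = 7.644 m/s².
Reaction distance = 7.2222 × 0.8 = 5.778 m.
Braking distance = v²/(2a) = 52.160 / 15.288 = 3.412 m.
Total stopping distance = 5.778 + 3.412 = 9.190 m, vs 8 m available — it cannot stop in time and overshoots by 9.190 − 8 = 1.190 m.

No — it overshoots by 1.2 m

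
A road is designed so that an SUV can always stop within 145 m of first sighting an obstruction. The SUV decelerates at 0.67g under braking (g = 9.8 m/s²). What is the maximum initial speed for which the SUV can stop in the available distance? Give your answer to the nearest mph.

Maximum speed ≈ 98 mph

a = 0.67 × 9.8 = 6.566 m/s².
v²/(2a) = d ⇒ v = √(2 × 6.566 × 145) = √1904.14 = 43.6365 m/s.
43.6365 m/s ÷ 0.44704 = 97.612 mph.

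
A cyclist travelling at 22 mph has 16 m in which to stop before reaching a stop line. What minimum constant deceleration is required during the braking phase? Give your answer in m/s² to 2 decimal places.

Required deceleration ≈ 3.02 m/s²

22 mph × 0.44704 = 9.8349 m/s.
v² = 2a·d ⇒ a = v²/(2d) = 9.8349² / (2 × 16.000) = 96.725 / 32.000 = 3.0227 m/s².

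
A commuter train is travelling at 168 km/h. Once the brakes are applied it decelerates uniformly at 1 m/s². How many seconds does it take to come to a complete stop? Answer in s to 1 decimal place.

168 km/h ÷ 3.6 = 46.6667 m/s.
Braking time = v/a = 46.6667 / 1.000 = 46.667 s.

Braking time ≈ 46.7 s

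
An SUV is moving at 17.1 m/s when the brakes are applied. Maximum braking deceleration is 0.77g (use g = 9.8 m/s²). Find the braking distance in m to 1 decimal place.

Braking distance ≈ 19.4 m

a = 0.77 × 9.8 = 7.546 m/s².
Braking distance = v²/(2a) = 17.1000² / (2 × 7.546) = 292.410 / 15.092 = 19.375 m.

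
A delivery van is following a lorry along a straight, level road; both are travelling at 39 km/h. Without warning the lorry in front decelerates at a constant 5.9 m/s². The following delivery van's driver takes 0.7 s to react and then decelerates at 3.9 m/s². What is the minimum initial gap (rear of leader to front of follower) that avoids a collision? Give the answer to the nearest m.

Minimum gap ≈ 13 m

39 km/h ÷ 3.6 = 10.8333 m/s.
Leader travels v²/(2a_L) = 117.360 / 11.800 = 9.946 m before stopping.
Follower covers v·t_r = 10.8333 × 0.7 = 7.583 m while reacting, then v²/(2a_F) = 117.360 / 7.800 = 15.046 m while braking, for a total of 7.583 + 15.046 = 22.629 m.
Since a_F ≤ a_L and the follower starts braking later, the follower is never slower than the leader, so the closest approach is when both have stopped.
Minimum gap = 22.629 − 9.946 = 12.683 m.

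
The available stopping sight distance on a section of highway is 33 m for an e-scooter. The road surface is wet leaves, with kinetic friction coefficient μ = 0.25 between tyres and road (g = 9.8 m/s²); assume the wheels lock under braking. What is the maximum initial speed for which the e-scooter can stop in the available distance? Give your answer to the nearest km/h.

a = μg = 0.25 × 9.8 = 2.450 m/s².
v²/(2a) = d ⇒ v = √(2 × 2.450 × 33) = √161.70 = 12.7161 m/s.
12.7161 m/s × 3.6 = 45.778 km/h.

Maximum speed ≈ 46 km/h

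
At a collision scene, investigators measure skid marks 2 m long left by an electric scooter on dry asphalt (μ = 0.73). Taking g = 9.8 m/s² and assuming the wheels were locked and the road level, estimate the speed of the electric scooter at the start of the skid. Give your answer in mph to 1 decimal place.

Deceleration a = μg = 0.73 × 9.8 = 7.154 m/s².
v = √(2a·d) = √(2 × 7.154 × 2) = √28.616 = 5.3494 m/s.
= 5.3494 ÷ 0.44704 = 11.966 mph.

Initial speed ≈ 12.0 mph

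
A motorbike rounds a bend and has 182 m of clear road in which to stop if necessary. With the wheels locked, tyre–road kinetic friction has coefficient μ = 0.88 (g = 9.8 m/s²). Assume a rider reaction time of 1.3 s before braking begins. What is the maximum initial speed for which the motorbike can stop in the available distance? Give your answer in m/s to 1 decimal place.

a = μg = 0.88 × 9.8 = 8.624 m/s².
Stopping distance: v·t_r + v²/(2a) = 182 with t_r = 1.3 s and a = 8.624 m/s².
So v² + 22.422 v − 3139.14 = 0.
Positive root: v = −a·t_r + √((a·t_r)² + 2a·d) = −11.211 + √(125.687 + 3139.14) = 45.9277 m/s.

Maximum speed ≈ 45.9 m/s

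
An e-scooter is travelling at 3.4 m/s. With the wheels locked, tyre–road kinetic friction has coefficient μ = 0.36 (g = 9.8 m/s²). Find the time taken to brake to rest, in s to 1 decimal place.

a = μg = 0.36 × 9.8 = 3.528 m/s².
Braking time = v/a = 3.4000 / 3.528 = 0.964 s.

Braking time ≈ 1.0 s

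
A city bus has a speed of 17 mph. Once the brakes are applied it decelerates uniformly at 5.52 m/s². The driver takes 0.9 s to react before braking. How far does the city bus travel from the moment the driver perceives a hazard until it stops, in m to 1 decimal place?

17 mph × 0.44704 = 7.5997 m/s.
Reaction distance = v·t_r = 7.5997 × 0.9 = 6.840 m.
Braking distance = v²/(2a) = 7.5997² / (2 × 5.520) = 57.755 / 11.040 = 5.231 m.
Total = 6.840 + 5.231 = 12.071 m.

Total stopping distance ≈ 12.1 m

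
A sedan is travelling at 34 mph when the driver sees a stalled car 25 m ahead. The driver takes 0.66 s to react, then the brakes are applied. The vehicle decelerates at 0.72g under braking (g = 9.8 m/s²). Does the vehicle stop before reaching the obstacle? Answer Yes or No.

No

34 mph × 0.44704 = 15.1994 m/s.
a = 0.72 × 9.8 = 7.056 m/s².
Reaction distance = 15.1994 × 0.66 = 10.032 m.
Braking distance = v²/(2a) = 231.022 / 14.112 = 16.371 m.
Total stopping distance = 10.032 + 16.371 = 26.403 m, vs 25 m available — it cannot stop in time and overshoots by 26.403 − 25 = 1.403 m.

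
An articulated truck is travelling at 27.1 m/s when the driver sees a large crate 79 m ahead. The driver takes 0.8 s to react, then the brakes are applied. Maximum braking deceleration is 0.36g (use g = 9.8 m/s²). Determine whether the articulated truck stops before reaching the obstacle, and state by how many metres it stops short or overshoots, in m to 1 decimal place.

a = 0.36 × 9.8 = 3.528 m/s².
Reaction distance = 27.1000 × 0.8 = 21.680 m.
Braking distance = v²/(2a) = 734.410 / 7.056 = 104.083 m.
Total stopping distance = 21.680 + 104.083 = 125.763 m, vs 79 m available — it cannot stop in time and overshoots by 125.763 − 79 = 46.763 m.

No — it overshoots by 46.8 m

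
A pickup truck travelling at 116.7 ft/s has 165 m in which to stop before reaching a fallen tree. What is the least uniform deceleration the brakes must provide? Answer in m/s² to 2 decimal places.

116.7 ft/s × 0.3048 = 35.5702 m/s.
v² = 2a·d ⇒ a = v²/(2d) = 35.5702² / (2 × 165.000) = 1265.239 / 330.000 = 3.8341 m/s².

Required deceleration ≈ 3.83 m/s²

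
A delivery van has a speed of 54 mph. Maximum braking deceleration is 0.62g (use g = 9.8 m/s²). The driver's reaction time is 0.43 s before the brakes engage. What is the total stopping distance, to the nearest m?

54 mph × 0.44704 = 24.1402 m/s.
a = 0.62 × 9.8 = 6.076 m/s².
Reaction distance = v·t_r = 24.1402 × 0.43 = 10.380 m.
Braking distance = v²/(2a) = 24.1402² / (2 × 6.076) = 582.749 / 12.152 = 47.955 m.
Total = 10.380 + 47.955 = 58.335 m.

Total stopping distance ≈ 58 m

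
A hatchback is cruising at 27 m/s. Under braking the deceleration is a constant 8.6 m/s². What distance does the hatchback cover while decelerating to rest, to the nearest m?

Braking distance ≈ 42 m

Braking distance = v²/(2a) = 27.0000² / (2 × 8.600) = 729.000 / 17.200 = 42.384 m.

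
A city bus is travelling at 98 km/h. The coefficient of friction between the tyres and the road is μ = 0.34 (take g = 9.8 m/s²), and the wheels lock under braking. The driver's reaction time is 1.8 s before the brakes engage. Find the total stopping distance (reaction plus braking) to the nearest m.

98 km/h ÷ 3.6 = 27.2222 m/s.
a = μg = 0.34 × 9.8 = 3.332 m/s².
Reaction distance = v·t_r = 27.2222 × 1.8 = 49.000 m.
Braking distance = v²/(2a) = 27.2222² / (2 × 3.332) = 741.048 / 6.664 = 111.202 m.
Total = 49.000 + 111.202 = 160.202 m.

Total stopping distance ≈ 160 m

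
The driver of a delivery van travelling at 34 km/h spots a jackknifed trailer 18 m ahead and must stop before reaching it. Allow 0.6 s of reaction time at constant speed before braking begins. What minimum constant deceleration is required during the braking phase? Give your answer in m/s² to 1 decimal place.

34 km/h ÷ 3.6 = 9.4444 m/s.
Distance covered during reaction = 9.4444 × 0.6 = 5.667 m.
Distance available for braking: 18 − 5.667 = 12.333 m.
v² = 2a·d ⇒ a = v²/(2d) = 9.4444² / (2 × 12.333) = 89.197 / 24.666 = 3.6162 m/s².

Required deceleration ≈ 3.6 m/s²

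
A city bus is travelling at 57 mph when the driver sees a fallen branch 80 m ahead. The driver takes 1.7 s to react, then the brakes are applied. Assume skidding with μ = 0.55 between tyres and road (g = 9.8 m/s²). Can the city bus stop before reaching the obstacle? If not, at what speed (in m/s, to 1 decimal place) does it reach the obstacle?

57 mph × 0.44704 = 25.4813 m/s.
a = μg = 0.55 × 9.8 = 5.390 m/s².
Reaction distance = 25.4813 × 1.7 = 43.318 m.
Braking distance needed to stop: v²/(2a) = 649.297 / 10.780 = 60.232 m, so total needed = 43.318 + 60.232 = 103.550 m > 80 m — it cannot stop.
Distance remaining when braking begins: 80 − 43.318 = 36.682 m.
v² = v₀² − 2a·d = 649.297 − 2 × 5.390 × 36.682 = 253.865 m²/s².
v = √253.865 = 15.933 m/s.

No — it strikes the obstacle at 15.9 m/s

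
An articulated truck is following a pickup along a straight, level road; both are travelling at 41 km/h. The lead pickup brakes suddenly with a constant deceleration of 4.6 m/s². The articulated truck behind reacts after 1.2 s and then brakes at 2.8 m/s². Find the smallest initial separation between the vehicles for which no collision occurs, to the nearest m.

Minimum gap ≈ 23 m

41 km/h ÷ 3.6 = 11.3889 m/s.
Leader travels v²/(2a_L) = 129.707 / 9.200 = 14.099 m before stopping.
Follower covers v·t_r = 11.3889 × 1.2 = 13.667 m while reacting, then v²/(2a_F) = 129.707 / 5.600 = 23.162 m while braking, for a total of 13.667 + 23.162 = 36.829 m.
Since a_F ≤ a_L and the follower starts braking later, the follower is never slower than the leader, so the closest approach is when both have stopped.
Minimum gap = 36.829 − 14.099 = 22.730 m.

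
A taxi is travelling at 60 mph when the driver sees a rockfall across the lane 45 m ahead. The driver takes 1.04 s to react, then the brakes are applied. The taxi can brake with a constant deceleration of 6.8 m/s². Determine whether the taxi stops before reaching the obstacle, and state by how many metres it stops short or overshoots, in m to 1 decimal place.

No — it overshoots by 35.8 m

60 mph × 0.44704 = 26.8224 m/s.
Reaction distance = 26.8224 × 1.04 = 27.895 m.
Braking distance = v²/(2a) = 719.441 / 13.600 = 52.900 m.
Total stopping distance = 27.895 + 52.900 = 80.795 m, vs 45 m available — it cannot stop in time and overshoots by 80.795 − 45 = 35.795 m.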